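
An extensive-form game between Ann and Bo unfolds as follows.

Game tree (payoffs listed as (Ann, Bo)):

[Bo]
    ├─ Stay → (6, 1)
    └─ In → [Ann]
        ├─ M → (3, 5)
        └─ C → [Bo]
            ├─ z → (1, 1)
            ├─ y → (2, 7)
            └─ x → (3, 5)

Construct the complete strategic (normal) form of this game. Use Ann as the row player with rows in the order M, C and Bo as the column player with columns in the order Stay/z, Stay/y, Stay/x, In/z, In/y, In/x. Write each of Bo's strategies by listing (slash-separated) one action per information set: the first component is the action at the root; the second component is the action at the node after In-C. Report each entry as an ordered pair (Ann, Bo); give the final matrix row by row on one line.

M: (6,1) (6,1) (6,1) (3,5) (3,5) (3,5) | C: (6,1) (6,1) (6,1) (1,1) (2,7) (3,5)

Row M: Stay/z→(6,1), Stay/y→(6,1), Stay/x→(6,1), In/z→(3,5), In/y→(3,5), In/x→(3,5)
Row C: Stay/z→(6,1), Stay/y→(6,1), Stay/x→(6,1), In/z→(1,1), In/y→(2,7), In/x→(3,5)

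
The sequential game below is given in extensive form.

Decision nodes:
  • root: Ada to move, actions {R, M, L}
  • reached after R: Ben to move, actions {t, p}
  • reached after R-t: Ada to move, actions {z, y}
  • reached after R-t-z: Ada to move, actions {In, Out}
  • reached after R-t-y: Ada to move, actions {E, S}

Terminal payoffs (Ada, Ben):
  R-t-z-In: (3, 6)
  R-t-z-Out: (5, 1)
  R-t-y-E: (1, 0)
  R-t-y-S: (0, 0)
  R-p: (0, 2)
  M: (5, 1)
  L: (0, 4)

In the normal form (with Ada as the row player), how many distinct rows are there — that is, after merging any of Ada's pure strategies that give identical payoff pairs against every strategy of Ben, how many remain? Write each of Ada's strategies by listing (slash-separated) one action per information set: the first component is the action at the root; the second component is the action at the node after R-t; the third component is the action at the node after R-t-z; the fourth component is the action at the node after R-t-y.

6

Ada has 24 pure strategies: R/z/In/E, R/z/In/S, R/z/Out/E, R/z/Out/S, R/y/In/E, R/y/In/S, R/y/Out/E, R/y/Out/S, M/z/In/E, M/z/In/S, M/z/Out/E, M/z/Out/S, M/y/In/E, M/y/In/S, M/y/Out/E, M/y/Out/S, L/z/In/E, L/z/In/S, L/z/Out/E, L/z/Out/S, L/y/In/E, L/y/In/S, L/y/Out/E, L/y/Out/S. Columns: t, p.
{R/z/In/E, R/z/In/S} → row (3,6) (0,2)
{R/z/Out/E, R/z/Out/S} → row (5,1) (0,2)
{R/y/In/E, R/y/Out/E} → row (1,0) (0,2)
{R/y/In/S, R/y/Out/S} → row (0,0) (0,2)
{M/z/In/E, M/z/In/S, M/z/Out/E, M/z/Out/S, M/y/In/E, M/y/In/S, M/y/Out/E, M/y/Out/S} → row (5,1) (5,1)
{L/z/In/E, L/z/In/S, L/z/Out/E, L/z/Out/S, L/y/In/E, L/y/In/S, L/y/Out/E, L/y/Out/S} → row (0,4) (0,4)
That's 6 distinct rows out of 24 strategies.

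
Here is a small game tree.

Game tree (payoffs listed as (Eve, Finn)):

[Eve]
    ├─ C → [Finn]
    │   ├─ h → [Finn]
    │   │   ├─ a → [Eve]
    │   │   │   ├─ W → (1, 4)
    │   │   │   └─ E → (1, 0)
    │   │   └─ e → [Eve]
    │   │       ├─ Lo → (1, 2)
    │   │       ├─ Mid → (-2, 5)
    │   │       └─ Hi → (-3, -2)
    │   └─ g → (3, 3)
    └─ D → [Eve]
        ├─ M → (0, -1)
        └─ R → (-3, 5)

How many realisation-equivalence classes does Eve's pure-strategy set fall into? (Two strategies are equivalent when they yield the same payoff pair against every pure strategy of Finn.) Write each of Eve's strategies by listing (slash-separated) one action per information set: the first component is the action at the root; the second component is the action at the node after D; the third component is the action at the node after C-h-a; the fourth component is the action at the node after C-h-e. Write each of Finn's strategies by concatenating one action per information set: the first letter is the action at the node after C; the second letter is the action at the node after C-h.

Eve has 24 pure strategies: C/M/W/Lo, C/M/W/Mid, C/M/W/Hi, C/M/E/Lo, C/M/E/Mid, C/M/E/Hi, C/R/W/Lo, C/R/W/Mid, C/R/W/Hi, C/R/E/Lo, C/R/E/Mid, C/R/E/Hi, D/M/W/Lo, D/M/W/Mid, D/M/W/Hi, D/M/E/Lo, D/M/E/Mid, D/M/E/Hi, D/R/W/Lo, D/R/W/Mid, D/R/W/Hi, D/R/E/Lo, D/R/E/Mid, D/R/E/Hi. Columns: ha, he, ga, ge.
{C/M/W/Lo, C/R/W/Lo} → row (1,4) (1,2) (3,3) (3,3)
{C/M/W/Mid, C/R/W/Mid} → row (1,4) (-2,5) (3,3) (3,3)
{C/M/W/Hi, C/R/W/Hi} → row (1,4) (-3,-2) (3,3) (3,3)
{C/M/E/Lo, C/R/E/Lo} → row (1,0) (1,2) (3,3) (3,3)
{C/M/E/Mid, C/R/E/Mid} → row (1,0) (-2,5) (3,3) (3,3)
{C/M/E/Hi, C/R/E/Hi} → row (1,0) (-3,-2) (3,3) (3,3)
{D/M/W/Lo, D/M/W/Mid, D/M/W/Hi, D/M/E/Lo, D/M/E/Mid, D/M/E/Hi} → row (0,-1) (0,-1) (0,-1) (0,-1)
{D/R/W/Lo, D/R/W/Mid, D/R/W/Hi, D/R/E/Lo, D/R/E/Mid, D/R/E/Hi} → row (-3,5) (-3,5) (-3,5) (-3,5)
That's 8 distinct rows out of 24 strategies.

8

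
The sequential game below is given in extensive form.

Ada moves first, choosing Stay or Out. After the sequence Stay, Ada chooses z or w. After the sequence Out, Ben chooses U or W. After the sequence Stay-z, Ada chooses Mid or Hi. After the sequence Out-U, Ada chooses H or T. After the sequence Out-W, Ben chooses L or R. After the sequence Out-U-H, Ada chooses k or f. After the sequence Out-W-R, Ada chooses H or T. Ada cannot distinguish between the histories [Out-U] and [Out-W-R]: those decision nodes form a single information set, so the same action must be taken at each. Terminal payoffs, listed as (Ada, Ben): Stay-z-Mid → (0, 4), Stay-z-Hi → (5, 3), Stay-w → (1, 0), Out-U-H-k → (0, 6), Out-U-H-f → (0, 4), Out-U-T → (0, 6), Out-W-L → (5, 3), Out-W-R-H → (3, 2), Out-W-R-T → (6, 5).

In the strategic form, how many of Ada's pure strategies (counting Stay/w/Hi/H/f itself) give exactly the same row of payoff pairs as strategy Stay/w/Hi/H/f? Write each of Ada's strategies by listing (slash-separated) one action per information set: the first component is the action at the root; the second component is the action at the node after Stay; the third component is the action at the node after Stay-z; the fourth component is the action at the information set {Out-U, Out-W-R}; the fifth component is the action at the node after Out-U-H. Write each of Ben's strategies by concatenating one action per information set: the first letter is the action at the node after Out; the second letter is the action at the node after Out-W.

Row for Stay/w/Hi/H/f (columns UL, UR, WL, WR): (1,0) (1,0) (1,0) (1,0).
Under Stay/w/Hi/H/f, Ada's choice at the node after Stay-z and at the information set {Out-U, Out-W-R} and at the node after Out-U-H can never be reached regardless of what Ben does, so varying those choices leaves every outcome unchanged.
Holding the reachable choices fixed and varying the unreachable ones freely already gives 2 × 2 × 2 = 8 equivalent strategies.
No other strategy reproduces this row, so those 8 are the full class: Stay/w/Mid/H/k, Stay/w/Mid/H/f, Stay/w/Mid/T/k, Stay/w/Mid/T/f, Stay/w/Hi/H/k, Stay/w/Hi/H/f, Stay/w/Hi/T/k, Stay/w/Hi/T/f.

8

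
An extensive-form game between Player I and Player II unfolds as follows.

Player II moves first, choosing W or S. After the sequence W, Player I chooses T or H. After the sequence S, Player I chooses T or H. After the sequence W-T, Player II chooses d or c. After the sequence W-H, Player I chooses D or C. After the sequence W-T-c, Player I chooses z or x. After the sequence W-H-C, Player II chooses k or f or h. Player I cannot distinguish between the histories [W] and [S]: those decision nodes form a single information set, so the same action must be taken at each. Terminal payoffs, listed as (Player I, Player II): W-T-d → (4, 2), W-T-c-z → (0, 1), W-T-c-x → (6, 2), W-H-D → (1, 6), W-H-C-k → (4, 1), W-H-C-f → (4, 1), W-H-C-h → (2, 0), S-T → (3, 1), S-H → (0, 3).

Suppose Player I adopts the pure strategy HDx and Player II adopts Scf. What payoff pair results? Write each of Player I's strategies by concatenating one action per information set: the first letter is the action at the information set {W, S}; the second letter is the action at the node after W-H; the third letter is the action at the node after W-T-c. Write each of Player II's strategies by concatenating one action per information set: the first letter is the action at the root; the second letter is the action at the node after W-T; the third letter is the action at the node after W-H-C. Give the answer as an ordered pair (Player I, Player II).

Trace the play path from the root:
  Player II plays S
  Player I plays H at [S]
→ terminal payoff (0, 3).
(Player I's choice at the node after W-H is never reached on this path, so it doesn't affect the outcome.)

(0, 3)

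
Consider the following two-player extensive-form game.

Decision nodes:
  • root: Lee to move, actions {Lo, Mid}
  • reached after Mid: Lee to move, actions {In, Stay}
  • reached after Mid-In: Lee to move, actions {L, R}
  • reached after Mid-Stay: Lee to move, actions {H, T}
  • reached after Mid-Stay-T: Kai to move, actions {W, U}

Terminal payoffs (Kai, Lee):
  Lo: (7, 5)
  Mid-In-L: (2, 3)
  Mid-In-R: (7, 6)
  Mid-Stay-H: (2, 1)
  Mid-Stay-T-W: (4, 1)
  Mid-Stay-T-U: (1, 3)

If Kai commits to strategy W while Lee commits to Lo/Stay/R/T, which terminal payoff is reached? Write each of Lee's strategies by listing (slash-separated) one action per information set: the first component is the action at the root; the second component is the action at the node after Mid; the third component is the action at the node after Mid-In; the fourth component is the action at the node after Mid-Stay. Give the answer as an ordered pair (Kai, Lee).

Trace the play path from the root:
  Lee plays Lo
→ terminal payoff (7, 5).
(Kai's choice at the node after Mid-Stay-T is never reached on this path, so it doesn't affect the outcome.)

(7, 5)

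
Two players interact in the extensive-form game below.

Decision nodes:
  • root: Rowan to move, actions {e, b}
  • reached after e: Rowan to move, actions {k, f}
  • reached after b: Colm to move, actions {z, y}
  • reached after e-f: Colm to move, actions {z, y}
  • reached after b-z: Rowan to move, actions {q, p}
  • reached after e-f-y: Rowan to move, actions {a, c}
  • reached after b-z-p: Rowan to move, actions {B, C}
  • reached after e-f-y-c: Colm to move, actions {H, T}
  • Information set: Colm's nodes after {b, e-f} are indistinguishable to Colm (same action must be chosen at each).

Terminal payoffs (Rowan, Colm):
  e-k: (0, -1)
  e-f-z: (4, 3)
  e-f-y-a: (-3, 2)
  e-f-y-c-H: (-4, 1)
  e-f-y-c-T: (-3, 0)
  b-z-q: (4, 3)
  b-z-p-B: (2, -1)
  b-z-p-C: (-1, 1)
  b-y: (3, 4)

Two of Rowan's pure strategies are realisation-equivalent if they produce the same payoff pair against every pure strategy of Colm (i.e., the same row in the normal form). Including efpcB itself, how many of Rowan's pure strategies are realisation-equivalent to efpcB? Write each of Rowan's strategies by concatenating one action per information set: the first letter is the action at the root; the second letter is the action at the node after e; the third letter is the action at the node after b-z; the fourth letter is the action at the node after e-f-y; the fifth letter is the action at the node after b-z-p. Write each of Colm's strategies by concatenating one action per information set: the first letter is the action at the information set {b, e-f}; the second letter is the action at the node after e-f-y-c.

4

Row for efpcB (columns zH, zT, yH, yT): (4,3) (4,3) (-4,1) (-3,0).
Under efpcB, Rowan's choice at the node after b-z and at the node after b-z-p can never be reached regardless of what Colm does, so varying those choices leaves every outcome unchanged.
Holding the reachable choices fixed and varying the unreachable ones freely already gives 2 × 2 = 4 equivalent strategies.
No other strategy reproduces this row, so those 4 are the full class: efqcB, efqcC, efpcB, efpcC.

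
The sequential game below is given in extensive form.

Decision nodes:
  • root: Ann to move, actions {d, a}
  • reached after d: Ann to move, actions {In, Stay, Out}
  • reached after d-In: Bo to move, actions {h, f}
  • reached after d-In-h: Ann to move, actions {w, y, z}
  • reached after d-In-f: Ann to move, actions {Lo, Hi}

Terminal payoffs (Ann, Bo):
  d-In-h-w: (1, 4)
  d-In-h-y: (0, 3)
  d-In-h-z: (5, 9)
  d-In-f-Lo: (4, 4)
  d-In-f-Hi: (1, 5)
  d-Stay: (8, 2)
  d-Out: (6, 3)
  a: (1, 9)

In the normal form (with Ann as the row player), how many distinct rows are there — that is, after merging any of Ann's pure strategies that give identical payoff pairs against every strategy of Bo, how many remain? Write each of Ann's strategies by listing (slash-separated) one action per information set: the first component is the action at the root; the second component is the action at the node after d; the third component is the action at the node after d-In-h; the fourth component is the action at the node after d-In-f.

Ann has 36 pure strategies: d/In/w/Lo, d/In/w/Hi, d/In/y/Lo, d/In/y/Hi, d/In/z/Lo, d/In/z/Hi, d/Stay/w/Lo, d/Stay/w/Hi, d/Stay/y/Lo, d/Stay/y/Hi, d/Stay/z/Lo, d/Stay/z/Hi, d/Out/w/Lo, d/Out/w/Hi, d/Out/y/Lo, d/Out/y/Hi, d/Out/z/Lo, d/Out/z/Hi, a/In/w/Lo, a/In/w/Hi, a/In/y/Lo, a/In/y/Hi, a/In/z/Lo, a/In/z/Hi, a/Stay/w/Lo, a/Stay/w/Hi, a/Stay/y/Lo, a/Stay/y/Hi, a/Stay/z/Lo, a/Stay/z/Hi, a/Out/w/Lo, a/Out/w/Hi, a/Out/y/Lo, a/Out/y/Hi, a/Out/z/Lo, a/Out/z/Hi. Columns: h, f.
{d/In/w/Lo} → row (1,4) (4,4)
{d/In/w/Hi} → row (1,4) (1,5)
{d/In/y/Lo} → row (0,3) (4,4)
{d/In/y/Hi} → row (0,3) (1,5)
{d/In/z/Lo} → row (5,9) (4,4)
{d/In/z/Hi} → row (5,9) (1,5)
{d/Stay/w/Lo, d/Stay/w/Hi, d/Stay/y/Lo, d/Stay/y/Hi, d/Stay/z/Lo, d/Stay/z/Hi} → row (8,2) (8,2)
{d/Out/w/Lo, d/Out/w/Hi, d/Out/y/Lo, d/Out/y/Hi, d/Out/z/Lo, d/Out/z/Hi} → row (6,3) (6,3)
{a/In/w/Lo, a/In/w/Hi, a/In/y/Lo, a/In/y/Hi, a/In/z/Lo, a/In/z/Hi, a/Stay/w/Lo, a/Stay/w/Hi, a/Stay/y/Lo, a/Stay/y/Hi, a/Stay/z/Lo, a/Stay/z/Hi, a/Out/w/Lo, a/Out/w/Hi, a/Out/y/Lo, a/Out/y/Hi, a/Out/z/Lo, a/Out/z/Hi} → row (1,9) (1,9)
That's 9 distinct rows out of 36 strategies.

9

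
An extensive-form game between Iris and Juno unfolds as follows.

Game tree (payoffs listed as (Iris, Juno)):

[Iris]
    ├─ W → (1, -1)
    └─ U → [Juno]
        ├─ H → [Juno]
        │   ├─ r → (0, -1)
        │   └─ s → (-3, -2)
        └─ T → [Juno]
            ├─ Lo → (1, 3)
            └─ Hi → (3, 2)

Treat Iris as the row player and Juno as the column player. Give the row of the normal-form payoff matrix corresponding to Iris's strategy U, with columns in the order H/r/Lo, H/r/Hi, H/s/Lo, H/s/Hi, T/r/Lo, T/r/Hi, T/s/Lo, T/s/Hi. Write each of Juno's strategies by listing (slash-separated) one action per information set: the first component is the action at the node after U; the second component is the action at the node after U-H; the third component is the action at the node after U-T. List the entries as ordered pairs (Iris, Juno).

vs H/r/Lo: Iris plays U → Juno plays H at [U] → Juno plays r at [U-H] → (0, -1)
vs H/r/Hi: Iris plays U → Juno plays H at [U] → Juno plays r at [U-H] → (0, -1)
vs H/s/Lo: Iris plays U → Juno plays H at [U] → Juno plays s at [U-H] → (-3, -2)
vs H/s/Hi: Iris plays U → Juno plays H at [U] → Juno plays s at [U-H] → (-3, -2)
vs T/r/Lo: Iris plays U → Juno plays T at [U] → Juno plays Lo at [U-T] → (1, 3)
vs T/r/Hi: Iris plays U → Juno plays T at [U] → Juno plays Hi at [U-T] → (3, 2)
vs T/s/Lo: Iris plays U → Juno plays T at [U] → Juno plays Lo at [U-T] → (1, 3)
vs T/s/Hi: Iris plays U → Juno plays T at [U] → Juno plays Hi at [U-T] → (3, 2)

(0,-1) (0,-1) (-3,-2) (-3,-2) (1,3) (3,2) (1,3) (3,2)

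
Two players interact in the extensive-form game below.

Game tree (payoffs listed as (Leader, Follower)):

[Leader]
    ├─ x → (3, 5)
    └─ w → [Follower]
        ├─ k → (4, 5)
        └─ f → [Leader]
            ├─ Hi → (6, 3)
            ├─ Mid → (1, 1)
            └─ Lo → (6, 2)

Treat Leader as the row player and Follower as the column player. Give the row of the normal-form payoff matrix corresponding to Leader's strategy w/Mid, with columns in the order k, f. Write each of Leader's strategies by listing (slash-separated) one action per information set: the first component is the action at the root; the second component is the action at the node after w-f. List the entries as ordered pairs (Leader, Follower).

(4,5) (1,1)

vs k: Leader plays w → Follower plays k at [w] → (4, 5)
vs f: Leader plays w → Follower plays f at [w] → Leader plays Mid at [w-f] → (1, 1)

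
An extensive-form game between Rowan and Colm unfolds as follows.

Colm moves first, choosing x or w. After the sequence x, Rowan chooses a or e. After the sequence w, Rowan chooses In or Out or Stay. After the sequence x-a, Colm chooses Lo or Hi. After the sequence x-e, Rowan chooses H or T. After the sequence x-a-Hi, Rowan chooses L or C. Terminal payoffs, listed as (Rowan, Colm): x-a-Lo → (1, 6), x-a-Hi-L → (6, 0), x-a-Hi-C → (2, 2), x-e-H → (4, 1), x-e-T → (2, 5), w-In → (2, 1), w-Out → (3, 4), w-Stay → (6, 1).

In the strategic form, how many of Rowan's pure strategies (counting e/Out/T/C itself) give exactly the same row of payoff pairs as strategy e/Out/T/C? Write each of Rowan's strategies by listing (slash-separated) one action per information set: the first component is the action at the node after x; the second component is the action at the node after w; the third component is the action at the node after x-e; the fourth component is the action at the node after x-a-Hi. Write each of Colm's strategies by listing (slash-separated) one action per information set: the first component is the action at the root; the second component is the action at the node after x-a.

Row for e/Out/T/C (columns x/Lo, x/Hi, w/Lo, w/Hi): (2,5) (2,5) (3,4) (3,4).
Under e/Out/T/C, Rowan's choice at the node after x-a-Hi can never be reached regardless of what Colm does, so varying those choices leaves every outcome unchanged.
Holding the reachable choices fixed and varying the unreachable one freely already gives 2 equivalent strategies.
No other strategy reproduces this row, so those 2 are the full class: e/Out/T/L, e/Out/T/C.

2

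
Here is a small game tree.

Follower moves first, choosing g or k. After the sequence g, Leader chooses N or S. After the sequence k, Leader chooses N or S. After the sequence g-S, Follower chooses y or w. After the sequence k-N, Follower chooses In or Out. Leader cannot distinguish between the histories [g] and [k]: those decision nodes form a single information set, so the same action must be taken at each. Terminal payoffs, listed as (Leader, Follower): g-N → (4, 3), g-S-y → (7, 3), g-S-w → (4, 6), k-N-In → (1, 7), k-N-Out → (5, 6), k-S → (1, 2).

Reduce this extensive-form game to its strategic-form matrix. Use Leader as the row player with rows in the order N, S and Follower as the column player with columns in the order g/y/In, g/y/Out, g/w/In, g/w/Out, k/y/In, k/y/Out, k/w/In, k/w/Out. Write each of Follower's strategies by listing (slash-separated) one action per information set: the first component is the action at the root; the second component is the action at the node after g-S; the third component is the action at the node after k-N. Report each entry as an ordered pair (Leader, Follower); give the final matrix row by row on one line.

N: (4,3) (4,3) (4,3) (4,3) (1,7) (5,6) (1,7) (5,6) | S: (7,3) (7,3) (4,6) (4,6) (1,2) (1,2) (1,2) (1,2)

Row N: g/y/In→(4,3), g/y/Out→(4,3), g/w/In→(4,3), g/w/Out→(4,3), k/y/In→(1,7), k/y/Out→(5,6), k/w/In→(1,7), k/w/Out→(5,6)
Row S: g/y/In→(7,3), g/y/Out→(7,3), g/w/In→(4,6), g/w/Out→(4,6), k/y/In→(1,2), k/y/Out→(1,2), k/w/In→(1,2), k/w/Out→(1,2)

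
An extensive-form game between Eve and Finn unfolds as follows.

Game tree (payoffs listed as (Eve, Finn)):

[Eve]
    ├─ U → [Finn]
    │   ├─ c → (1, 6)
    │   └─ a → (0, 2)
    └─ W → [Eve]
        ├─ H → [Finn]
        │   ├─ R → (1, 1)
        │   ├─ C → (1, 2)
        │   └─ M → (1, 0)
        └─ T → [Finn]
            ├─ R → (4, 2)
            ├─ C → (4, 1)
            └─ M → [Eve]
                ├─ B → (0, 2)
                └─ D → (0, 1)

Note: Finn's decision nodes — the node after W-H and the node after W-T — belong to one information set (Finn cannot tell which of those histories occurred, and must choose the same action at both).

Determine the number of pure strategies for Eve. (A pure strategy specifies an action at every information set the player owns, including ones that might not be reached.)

8

Eve owns the root with actions {U, W} — two choices.
Eve owns the node after W with actions {H, T} — two choices.
Eve owns the node after W-T-M with actions {B, D} — two choices.
A pure strategy fixes one action at each information set independently, so the count is the product 2 × 2 × 2 = 8.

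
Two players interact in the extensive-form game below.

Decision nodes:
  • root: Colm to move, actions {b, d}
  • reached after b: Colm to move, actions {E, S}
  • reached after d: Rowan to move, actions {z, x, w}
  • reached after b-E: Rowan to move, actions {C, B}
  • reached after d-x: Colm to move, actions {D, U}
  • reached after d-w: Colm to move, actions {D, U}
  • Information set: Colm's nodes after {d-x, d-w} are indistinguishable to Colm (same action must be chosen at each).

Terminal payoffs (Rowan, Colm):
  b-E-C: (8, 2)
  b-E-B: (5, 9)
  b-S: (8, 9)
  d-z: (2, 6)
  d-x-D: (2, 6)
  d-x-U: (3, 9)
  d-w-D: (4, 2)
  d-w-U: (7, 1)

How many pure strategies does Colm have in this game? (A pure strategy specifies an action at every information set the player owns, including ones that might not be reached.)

8

Colm owns the root with actions {b, d} — two choices.
Colm owns the node after b with actions {E, S} — two choices.
Colm owns the information set {d-x, d-w} with actions {D, U} — two choices.
A pure strategy fixes one action at each information set independently, so the count is the product 2 × 2 × 2 = 8.
(For reference, Rowan has 6 pure strategies, giving a 8×6 normal-form matrix.)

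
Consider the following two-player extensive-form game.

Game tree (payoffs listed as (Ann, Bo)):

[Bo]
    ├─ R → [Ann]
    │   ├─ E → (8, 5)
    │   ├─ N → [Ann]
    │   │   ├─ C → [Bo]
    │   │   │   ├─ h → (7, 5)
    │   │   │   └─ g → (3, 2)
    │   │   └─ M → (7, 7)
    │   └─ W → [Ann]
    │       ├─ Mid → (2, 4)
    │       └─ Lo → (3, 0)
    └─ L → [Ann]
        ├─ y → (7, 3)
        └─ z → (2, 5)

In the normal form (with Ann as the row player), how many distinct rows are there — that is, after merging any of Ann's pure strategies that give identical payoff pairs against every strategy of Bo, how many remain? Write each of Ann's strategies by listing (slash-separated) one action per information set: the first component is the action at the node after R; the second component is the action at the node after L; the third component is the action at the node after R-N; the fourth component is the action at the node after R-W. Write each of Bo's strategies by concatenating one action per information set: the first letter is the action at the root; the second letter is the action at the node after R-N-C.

Ann has 24 pure strategies: E/y/C/Mid, E/y/C/Lo, E/y/M/Mid, E/y/M/Lo, E/z/C/Mid, E/z/C/Lo, E/z/M/Mid, E/z/M/Lo, N/y/C/Mid, N/y/C/Lo, N/y/M/Mid, N/y/M/Lo, N/z/C/Mid, N/z/C/Lo, N/z/M/Mid, N/z/M/Lo, W/y/C/Mid, W/y/C/Lo, W/y/M/Mid, W/y/M/Lo, W/z/C/Mid, W/z/C/Lo, W/z/M/Mid, W/z/M/Lo. Columns: Rh, Rg, Lh, Lg.
{E/y/C/Mid, E/y/C/Lo, E/y/M/Mid, E/y/M/Lo} → row (8,5) (8,5) (7,3) (7,3)
{E/z/C/Mid, E/z/C/Lo, E/z/M/Mid, E/z/M/Lo} → row (8,5) (8,5) (2,5) (2,5)
{N/y/C/Mid, N/y/C/Lo} → row (7,5) (3,2) (7,3) (7,3)
{N/y/M/Mid, N/y/M/Lo} → row (7,7) (7,7) (7,3) (7,3)
{N/z/C/Mid, N/z/C/Lo} → row (7,5) (3,2) (2,5) (2,5)
{N/z/M/Mid, N/z/M/Lo} → row (7,7) (7,7) (2,5) (2,5)
{W/y/C/Mid, W/y/M/Mid} → row (2,4) (2,4) (7,3) (7,3)
{W/y/C/Lo, W/y/M/Lo} → row (3,0) (3,0) (7,3) (7,3)
{W/z/C/Mid, W/z/M/Mid} → row (2,4) (2,4) (2,5) (2,5)
{W/z/C/Lo, W/z/M/Lo} → row (3,0) (3,0) (2,5) (2,5)
That's 10 distinct rows out of 24 strategies.

10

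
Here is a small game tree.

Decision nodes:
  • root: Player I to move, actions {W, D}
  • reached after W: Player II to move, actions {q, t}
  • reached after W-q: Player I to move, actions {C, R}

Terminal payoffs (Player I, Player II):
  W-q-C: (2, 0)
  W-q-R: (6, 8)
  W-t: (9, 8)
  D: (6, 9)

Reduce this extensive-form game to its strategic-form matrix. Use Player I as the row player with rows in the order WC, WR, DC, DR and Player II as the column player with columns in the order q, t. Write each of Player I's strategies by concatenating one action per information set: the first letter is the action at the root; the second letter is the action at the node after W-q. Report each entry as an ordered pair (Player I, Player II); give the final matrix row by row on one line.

Row WC: q→(2,0), t→(9,8)
Row WR: q→(6,8), t→(9,8)
Row DC: q→(6,9), t→(6,9)
Row DR: q→(6,9), t→(6,9)

WC: (2,0) (9,8) | WR: (6,8) (9,8) | DC: (6,9) (6,9) | DR: (6,9) (6,9)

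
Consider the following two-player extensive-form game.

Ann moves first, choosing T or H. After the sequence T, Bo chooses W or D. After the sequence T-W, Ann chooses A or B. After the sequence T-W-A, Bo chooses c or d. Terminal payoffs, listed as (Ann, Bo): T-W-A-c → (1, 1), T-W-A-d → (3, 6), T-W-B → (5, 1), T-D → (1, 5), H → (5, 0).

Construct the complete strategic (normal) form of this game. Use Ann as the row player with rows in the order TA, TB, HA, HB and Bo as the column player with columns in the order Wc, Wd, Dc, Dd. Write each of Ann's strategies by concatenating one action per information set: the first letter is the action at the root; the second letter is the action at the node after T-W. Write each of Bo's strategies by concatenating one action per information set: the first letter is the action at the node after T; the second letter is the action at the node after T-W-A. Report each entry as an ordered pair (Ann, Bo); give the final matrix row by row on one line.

TA: (1,1) (3,6) (1,5) (1,5) | TB: (5,1) (5,1) (1,5) (1,5) | HA: (5,0) (5,0) (5,0) (5,0) | HB: (5,0) (5,0) (5,0) (5,0)

           Wc       Wd       Dc       Dd
  TA    (1,1)    (3,6)    (1,5)    (1,5)
  TB    (5,1)    (5,1)    (1,5)    (1,5)
  HA    (5,0)    (5,0)    (5,0)    (5,0)
  HB    (5,0)    (5,0)    (5,0)    (5,0)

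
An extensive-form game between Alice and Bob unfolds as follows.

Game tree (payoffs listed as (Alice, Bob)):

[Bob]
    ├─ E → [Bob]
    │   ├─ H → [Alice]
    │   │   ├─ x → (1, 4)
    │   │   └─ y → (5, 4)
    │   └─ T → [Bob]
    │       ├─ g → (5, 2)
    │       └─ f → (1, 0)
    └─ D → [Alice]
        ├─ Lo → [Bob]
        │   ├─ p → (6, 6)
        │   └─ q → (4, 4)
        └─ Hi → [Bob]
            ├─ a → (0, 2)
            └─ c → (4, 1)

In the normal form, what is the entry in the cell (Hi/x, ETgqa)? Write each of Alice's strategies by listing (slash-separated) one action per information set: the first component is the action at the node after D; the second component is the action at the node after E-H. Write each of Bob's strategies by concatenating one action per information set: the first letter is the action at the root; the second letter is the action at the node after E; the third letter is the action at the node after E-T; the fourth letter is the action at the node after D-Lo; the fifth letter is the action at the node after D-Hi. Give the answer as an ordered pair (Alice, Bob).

(5, 2)

Trace the play path from the root:
  Bob plays E
  Bob plays T at [E]
  Bob plays g at [E-T]
→ terminal payoff (5, 2).
(Alice's choice at the node after D is never reached on this path, so it doesn't affect the outcome.)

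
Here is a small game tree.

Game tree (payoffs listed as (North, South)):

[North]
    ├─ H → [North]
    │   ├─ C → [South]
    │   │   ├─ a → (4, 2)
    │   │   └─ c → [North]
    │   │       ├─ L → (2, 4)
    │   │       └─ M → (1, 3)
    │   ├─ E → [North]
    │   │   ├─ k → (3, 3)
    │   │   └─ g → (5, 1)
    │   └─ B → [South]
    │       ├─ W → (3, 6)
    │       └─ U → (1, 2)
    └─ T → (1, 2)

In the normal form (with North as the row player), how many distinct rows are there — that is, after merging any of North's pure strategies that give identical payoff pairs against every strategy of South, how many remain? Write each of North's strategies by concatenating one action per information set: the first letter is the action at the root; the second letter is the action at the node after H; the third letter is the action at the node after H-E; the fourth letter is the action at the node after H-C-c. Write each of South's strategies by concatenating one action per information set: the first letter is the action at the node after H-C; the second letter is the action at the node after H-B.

6

North has 24 pure strategies: HCkL, HCkM, HCgL, HCgM, HEkL, HEkM, HEgL, HEgM, HBkL, HBkM, HBgL, HBgM, TCkL, TCkM, TCgL, TCgM, TEkL, TEkM, TEgL, TEgM, TBkL, TBkM, TBgL, TBgM. Columns: aW, aU, cW, cU.
{HCkL, HCgL} → row (4,2) (4,2) (2,4) (2,4)
{HCkM, HCgM} → row (4,2) (4,2) (1,3) (1,3)
{HEkL, HEkM} → row (3,3) (3,3) (3,3) (3,3)
{HEgL, HEgM} → row (5,1) (5,1) (5,1) (5,1)
{HBkL, HBkM, HBgL, HBgM} → row (3,6) (1,2) (3,6) (1,2)
{TCkL, TCkM, TCgL, TCgM, TEkL, TEkM, TEgL, TEgM, TBkL, TBkM, TBgL, TBgM} → row (1,2) (1,2) (1,2) (1,2)
That's 6 distinct rows out of 24 strategies.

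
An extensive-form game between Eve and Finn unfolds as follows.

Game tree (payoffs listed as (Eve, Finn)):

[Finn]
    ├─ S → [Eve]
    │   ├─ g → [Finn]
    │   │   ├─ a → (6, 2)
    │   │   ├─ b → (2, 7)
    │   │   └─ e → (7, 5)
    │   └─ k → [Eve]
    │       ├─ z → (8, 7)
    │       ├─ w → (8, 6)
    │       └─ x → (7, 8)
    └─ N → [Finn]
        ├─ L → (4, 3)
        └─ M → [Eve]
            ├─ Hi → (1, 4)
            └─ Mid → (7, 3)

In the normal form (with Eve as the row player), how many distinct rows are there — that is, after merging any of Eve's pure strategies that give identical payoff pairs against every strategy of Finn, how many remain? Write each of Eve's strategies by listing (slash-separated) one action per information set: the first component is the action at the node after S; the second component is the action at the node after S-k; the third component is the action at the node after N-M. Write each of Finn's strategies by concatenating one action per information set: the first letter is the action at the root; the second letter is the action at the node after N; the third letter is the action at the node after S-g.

8

Eve has 12 pure strategies: g/z/Hi, g/z/Mid, g/w/Hi, g/w/Mid, g/x/Hi, g/x/Mid, k/z/Hi, k/z/Mid, k/w/Hi, k/w/Mid, k/x/Hi, k/x/Mid. Columns: SLa, SLb, SLe, SMa, SMb, SMe, NLa, NLb, NLe, NMa, NMb, NMe.
{g/z/Hi, g/w/Hi, g/x/Hi} → row (6,2) (2,7) (7,5) (6,2) (2,7) (7,5) (4,3) (4,3) (4,3) (1,4) (1,4) (1,4)
{g/z/Mid, g/w/Mid, g/x/Mid} → row (6,2) (2,7) (7,5) (6,2) (2,7) (7,5) (4,3) (4,3) (4,3) (7,3) (7,3) (7,3)
{k/z/Hi} → row (8,7) (8,7) (8,7) (8,7) (8,7) (8,7) (4,3) (4,3) (4,3) (1,4) (1,4) (1,4)
{k/z/Mid} → row (8,7) (8,7) (8,7) (8,7) (8,7) (8,7) (4,3) (4,3) (4,3) (7,3) (7,3) (7,3)
{k/w/Hi} → row (8,6) (8,6) (8,6) (8,6) (8,6) (8,6) (4,3) (4,3) (4,3) (1,4) (1,4) (1,4)
{k/w/Mid} → row (8,6) (8,6) (8,6) (8,6) (8,6) (8,6) (4,3) (4,3) (4,3) (7,3) (7,3) (7,3)
{k/x/Hi} → row (7,8) (7,8) (7,8) (7,8) (7,8) (7,8) (4,3) (4,3) (4,3) (1,4) (1,4) (1,4)
{k/x/Mid} → row (7,8) (7,8) (7,8) (7,8) (7,8) (7,8) (4,3) (4,3) (4,3) (7,3) (7,3) (7,3)
That's 8 distinct rows out of 12 strategies.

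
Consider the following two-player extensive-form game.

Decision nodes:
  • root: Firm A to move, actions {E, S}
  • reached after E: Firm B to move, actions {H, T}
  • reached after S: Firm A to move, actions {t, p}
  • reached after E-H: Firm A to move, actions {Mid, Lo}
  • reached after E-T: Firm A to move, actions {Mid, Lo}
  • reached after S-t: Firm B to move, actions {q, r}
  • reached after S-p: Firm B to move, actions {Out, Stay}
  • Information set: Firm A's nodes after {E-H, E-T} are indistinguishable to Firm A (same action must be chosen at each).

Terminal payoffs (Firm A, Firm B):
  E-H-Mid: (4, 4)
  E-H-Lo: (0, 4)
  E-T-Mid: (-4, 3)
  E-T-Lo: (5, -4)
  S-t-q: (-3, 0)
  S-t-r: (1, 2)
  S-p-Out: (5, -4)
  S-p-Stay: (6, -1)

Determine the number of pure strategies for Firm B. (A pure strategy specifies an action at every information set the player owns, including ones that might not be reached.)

8

Firm B owns the node after E with actions {H, T} — two choices.
Firm B owns the node after S-t with actions {q, r} — two choices.
Firm B owns the node after S-p with actions {Out, Stay} — two choices.
A pure strategy fixes one action at each information set independently, so the count is the product 2 × 2 × 2 = 8.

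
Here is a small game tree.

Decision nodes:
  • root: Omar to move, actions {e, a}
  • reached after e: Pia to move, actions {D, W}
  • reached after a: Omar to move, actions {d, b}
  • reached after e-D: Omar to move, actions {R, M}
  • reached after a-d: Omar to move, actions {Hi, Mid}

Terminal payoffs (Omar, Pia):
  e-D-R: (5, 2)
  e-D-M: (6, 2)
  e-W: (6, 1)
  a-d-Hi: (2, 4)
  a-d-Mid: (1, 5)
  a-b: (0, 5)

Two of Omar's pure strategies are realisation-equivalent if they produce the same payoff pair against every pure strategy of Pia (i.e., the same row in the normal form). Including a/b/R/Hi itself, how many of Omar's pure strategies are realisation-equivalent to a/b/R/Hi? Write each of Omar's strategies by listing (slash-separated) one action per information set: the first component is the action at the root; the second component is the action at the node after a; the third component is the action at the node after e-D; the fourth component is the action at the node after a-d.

4

Row for a/b/R/Hi (columns D, W): (0,5) (0,5).
Under a/b/R/Hi, Omar's choice at the node after e-D and at the node after a-d can never be reached regardless of what Pia does, so varying those choices leaves every outcome unchanged.
Holding the reachable choices fixed and varying the unreachable ones freely already gives 2 × 2 = 4 equivalent strategies.
No other strategy reproduces this row, so those 4 are the full class: a/b/R/Hi, a/b/R/Mid, a/b/M/Hi, a/b/M/Mid.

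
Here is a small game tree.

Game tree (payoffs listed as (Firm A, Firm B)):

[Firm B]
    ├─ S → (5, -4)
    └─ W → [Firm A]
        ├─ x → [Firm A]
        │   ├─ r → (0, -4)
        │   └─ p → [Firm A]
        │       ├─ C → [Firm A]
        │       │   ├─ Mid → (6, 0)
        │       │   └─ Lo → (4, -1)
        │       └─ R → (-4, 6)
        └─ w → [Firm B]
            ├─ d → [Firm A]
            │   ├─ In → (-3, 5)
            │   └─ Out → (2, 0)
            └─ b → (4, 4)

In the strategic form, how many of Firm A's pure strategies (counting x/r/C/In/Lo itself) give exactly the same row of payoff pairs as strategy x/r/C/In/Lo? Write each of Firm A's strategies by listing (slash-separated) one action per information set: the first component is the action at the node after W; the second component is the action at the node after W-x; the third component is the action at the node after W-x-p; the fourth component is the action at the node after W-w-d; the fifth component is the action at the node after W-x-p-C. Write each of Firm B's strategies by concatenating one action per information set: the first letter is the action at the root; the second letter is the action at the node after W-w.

Row for x/r/C/In/Lo (columns Sd, Sb, Wd, Wb): (5,-4) (5,-4) (0,-4) (0,-4).
Under x/r/C/In/Lo, Firm A's choice at the node after W-x-p and at the node after W-w-d and at the node after W-x-p-C can never be reached regardless of what Firm B does, so varying those choices leaves every outcome unchanged.
Holding the reachable choices fixed and varying the unreachable ones freely already gives 2 × 2 × 2 = 8 equivalent strategies.
No other strategy reproduces this row, so those 8 are the full class: x/r/C/In/Mid, x/r/C/In/Lo, x/r/C/Out/Mid, x/r/C/Out/Lo, x/r/R/In/Mid, x/r/R/In/Lo, x/r/R/Out/Mid, x/r/R/Out/Lo.

8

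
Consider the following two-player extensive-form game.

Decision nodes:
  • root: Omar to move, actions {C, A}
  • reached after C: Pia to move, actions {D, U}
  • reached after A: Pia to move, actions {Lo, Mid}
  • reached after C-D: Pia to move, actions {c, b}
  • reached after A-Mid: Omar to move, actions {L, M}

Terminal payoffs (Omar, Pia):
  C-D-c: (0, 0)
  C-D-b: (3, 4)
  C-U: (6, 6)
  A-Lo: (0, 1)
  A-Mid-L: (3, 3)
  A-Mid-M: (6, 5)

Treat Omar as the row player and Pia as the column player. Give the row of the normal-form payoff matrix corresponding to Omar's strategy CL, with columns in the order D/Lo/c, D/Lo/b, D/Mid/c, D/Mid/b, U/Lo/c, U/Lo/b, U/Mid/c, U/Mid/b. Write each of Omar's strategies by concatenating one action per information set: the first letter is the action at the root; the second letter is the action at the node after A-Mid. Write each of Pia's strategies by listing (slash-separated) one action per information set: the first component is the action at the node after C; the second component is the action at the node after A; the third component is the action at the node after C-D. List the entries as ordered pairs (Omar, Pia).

vs D/Lo/c: Omar plays C → Pia plays D at [C] → Pia plays c at [C-D] → (0, 0)
vs D/Lo/b: Omar plays C → Pia plays D at [C] → Pia plays b at [C-D] → (3, 4)
vs D/Mid/c: Omar plays C → Pia plays D at [C] → Pia plays c at [C-D] → (0, 0)
vs D/Mid/b: Omar plays C → Pia plays D at [C] → Pia plays b at [C-D] → (3, 4)
vs U/Lo/c: Omar plays C → Pia plays U at [C] → (6, 6)
vs U/Lo/b: Omar plays C → Pia plays U at [C] → (6, 6)
vs U/Mid/c: Omar plays C → Pia plays U at [C] → (6, 6)
vs U/Mid/b: Omar plays C → Pia plays U at [C] → (6, 6)

(0,0) (3,4) (0,0) (3,4) (6,6) (6,6) (6,6) (6,6)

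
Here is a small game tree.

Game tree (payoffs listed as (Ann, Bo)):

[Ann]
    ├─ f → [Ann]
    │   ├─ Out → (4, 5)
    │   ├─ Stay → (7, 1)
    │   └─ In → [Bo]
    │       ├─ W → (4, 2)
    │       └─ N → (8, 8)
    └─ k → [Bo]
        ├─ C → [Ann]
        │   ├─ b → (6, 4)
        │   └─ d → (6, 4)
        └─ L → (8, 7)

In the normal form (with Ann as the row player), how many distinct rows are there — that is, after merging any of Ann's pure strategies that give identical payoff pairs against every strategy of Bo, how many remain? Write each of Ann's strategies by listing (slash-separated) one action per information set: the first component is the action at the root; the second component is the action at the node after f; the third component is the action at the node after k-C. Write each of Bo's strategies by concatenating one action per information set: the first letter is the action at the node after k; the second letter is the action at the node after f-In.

Ann has 12 pure strategies: f/Out/b, f/Out/d, f/Stay/b, f/Stay/d, f/In/b, f/In/d, k/Out/b, k/Out/d, k/Stay/b, k/Stay/d, k/In/b, k/In/d. Columns: CW, CN, LW, LN.
{f/Out/b, f/Out/d} → row (4,5) (4,5) (4,5) (4,5)
{f/Stay/b, f/Stay/d} → row (7,1) (7,1) (7,1) (7,1)
{f/In/b, f/In/d} → row (4,2) (8,8) (4,2) (8,8)
{k/Out/b, k/Out/d, k/Stay/b, k/Stay/d, k/In/b, k/In/d} → row (6,4) (6,4) (8,7) (8,7)
That's 4 distinct rows out of 12 strategies.

4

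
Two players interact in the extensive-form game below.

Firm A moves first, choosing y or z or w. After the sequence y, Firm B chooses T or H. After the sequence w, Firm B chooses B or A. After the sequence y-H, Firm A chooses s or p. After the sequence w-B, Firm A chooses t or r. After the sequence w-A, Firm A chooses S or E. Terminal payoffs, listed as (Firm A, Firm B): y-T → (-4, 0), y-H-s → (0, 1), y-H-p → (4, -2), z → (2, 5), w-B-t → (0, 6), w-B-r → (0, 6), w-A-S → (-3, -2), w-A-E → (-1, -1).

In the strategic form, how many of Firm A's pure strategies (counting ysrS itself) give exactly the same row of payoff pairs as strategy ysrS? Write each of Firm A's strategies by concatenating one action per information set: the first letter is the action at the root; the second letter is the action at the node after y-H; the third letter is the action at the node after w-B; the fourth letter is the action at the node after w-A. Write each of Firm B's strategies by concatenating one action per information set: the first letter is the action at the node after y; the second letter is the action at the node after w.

4

Row for ysrS (columns TB, TA, HB, HA): (-4,0) (-4,0) (0,1) (0,1).
Under ysrS, Firm A's choice at the node after w-B and at the node after w-A can never be reached regardless of what Firm B does, so varying those choices leaves every outcome unchanged.
Holding the reachable choices fixed and varying the unreachable ones freely already gives 2 × 2 = 4 equivalent strategies.
No other strategy reproduces this row, so those 4 are the full class: ystS, ystE, ysrS, ysrE.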